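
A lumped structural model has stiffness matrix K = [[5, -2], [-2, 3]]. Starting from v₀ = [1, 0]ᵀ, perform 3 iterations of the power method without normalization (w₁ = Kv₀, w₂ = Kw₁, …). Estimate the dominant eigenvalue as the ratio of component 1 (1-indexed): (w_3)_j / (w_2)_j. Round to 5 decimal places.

w1 = Kv₀ = (5·1 + (-2)·0; (-2)·1 + 3·0) = (5, -2)
w2 = Kw1 = (5·5 + (-2)·(-2); (-2)·5 + 3·(-2)) = (29, -16)
w3 = Kw2 = (177, -106)
Ratio at component: 177 / 29 = 6.10345

6.10345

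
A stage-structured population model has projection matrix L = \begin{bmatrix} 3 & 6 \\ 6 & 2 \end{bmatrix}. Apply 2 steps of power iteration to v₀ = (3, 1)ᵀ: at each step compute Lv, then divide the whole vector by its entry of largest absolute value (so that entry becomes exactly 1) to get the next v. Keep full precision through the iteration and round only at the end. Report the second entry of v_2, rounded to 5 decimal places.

0.78788

Lv0 = (15.000000, 20.000000); divide by 20.000000 → v1 = (0.750000, 1.000000)
Lv1 = (8.250000, 6.500000); divide by 8.250000 → v2 = (1.000000, 0.787879)
Requested entry of v2: 130/165 = 0.78788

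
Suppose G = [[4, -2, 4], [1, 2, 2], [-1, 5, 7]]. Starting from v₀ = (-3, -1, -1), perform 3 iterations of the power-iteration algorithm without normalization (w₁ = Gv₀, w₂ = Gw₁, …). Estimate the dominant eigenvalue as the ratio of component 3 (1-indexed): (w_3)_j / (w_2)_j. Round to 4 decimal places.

λ ≈ 8.8095

w1 = Gv₀ = (-14, -7, -9)
w2 = Gw1 = (-78, -46, -84)
w3 = Gw2 = (-556, -338, -740)
Ratio at component: -740 / -84 = 8.8095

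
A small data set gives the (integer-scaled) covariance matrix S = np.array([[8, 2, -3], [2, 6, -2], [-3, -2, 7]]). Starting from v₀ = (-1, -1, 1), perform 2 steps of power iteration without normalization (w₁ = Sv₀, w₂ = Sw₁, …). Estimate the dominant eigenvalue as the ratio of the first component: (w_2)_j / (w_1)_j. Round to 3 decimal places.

w1 = Sv₀ = (8·(-1) + 2·(-1) + (-3)·1; 2·(-1) + 6·(-1) + (-2)·1; (-3)·(-1) + (-2)·(-1) + 7·1) = (-13, -10, 12)
w2 = Sw1 = (8·(-13) + 2·(-10) + (-3)·12; 2·(-13) + 6·(-10) + (-2)·12; (-3)·(-13) + (-2)·(-10) + 7·12) = (-160, -110, 143)
Ratio at component: -160 / -13 = 12.308

12.308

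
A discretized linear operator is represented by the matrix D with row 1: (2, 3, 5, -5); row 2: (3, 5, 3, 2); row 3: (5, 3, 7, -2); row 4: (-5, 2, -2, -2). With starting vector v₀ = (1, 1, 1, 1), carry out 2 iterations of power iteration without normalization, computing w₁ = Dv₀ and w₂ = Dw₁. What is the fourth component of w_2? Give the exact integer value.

w1 = Dv₀ = (2·1 + 3·1 + 5·1 + (-5)·1; 3·1 + 5·1 + 3·1 + 2·1; 5·1 + 3·1 + 7·1 + (-2)·1; (-5)·1 + 2·1 + (-2)·1 + (-2)·1) = (5, 13, 13, -7)
w2 = Dw1 = (2·5 + 3·13 + 5·13 + (-5)·(-7); 3·5 + 5·13 + 3·13 + 2·(-7); 5·5 + 3·13 + 7·13 + (-2)·(-7); (-5)·5 + 2·13 + (-2)·13 + (-2)·(-7)) = (149, 105, 169, -11)
The requested component of w2 is -11.

-11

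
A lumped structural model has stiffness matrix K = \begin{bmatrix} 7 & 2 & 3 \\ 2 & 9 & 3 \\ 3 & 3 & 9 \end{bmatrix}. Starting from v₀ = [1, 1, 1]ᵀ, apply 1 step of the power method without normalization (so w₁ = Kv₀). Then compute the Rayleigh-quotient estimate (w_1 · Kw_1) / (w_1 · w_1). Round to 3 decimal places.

13.821

w1 = Kv₀ = (7·1 + 2·1 + 3·1; 2·1 + 9·1 + 3·1; 3·1 + 3·1 + 9·1) = (12, 14, 15)
Kw1 = (157, 195, 213)
w1·Kw1 = 12·157 + 14·195 + 15·213 = 7809; w1·w1 = 12·12 + 14·14 + 15·15 = 565
λ ≈ 7809/565 = 13.821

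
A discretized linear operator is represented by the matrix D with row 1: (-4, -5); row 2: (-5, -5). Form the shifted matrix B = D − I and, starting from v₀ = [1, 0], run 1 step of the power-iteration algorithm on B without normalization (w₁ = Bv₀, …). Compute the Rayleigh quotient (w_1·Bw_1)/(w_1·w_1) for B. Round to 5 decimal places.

-10.50000

B = D − I has rows (-5, -5); (-5, -6)
w1 = Bv₀ = (-5, -5)
Bw1 = (50, 55)
w1·Bw1 = -525; w1·w1 = 50; μ ≈ -525/50 = -10.50000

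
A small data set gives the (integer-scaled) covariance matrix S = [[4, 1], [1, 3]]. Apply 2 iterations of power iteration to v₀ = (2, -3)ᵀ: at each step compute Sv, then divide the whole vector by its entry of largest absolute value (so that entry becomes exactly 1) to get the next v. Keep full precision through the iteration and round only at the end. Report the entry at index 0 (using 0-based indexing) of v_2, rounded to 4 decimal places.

Sv0 = (5.00000, -7.00000); divide by -7.00000 → v1 = (-0.71429, 1.00000)
Sv1 = (-1.85714, 2.28571); divide by 2.28571 → v2 = (-0.81250, 1.00000)
Requested entry of v2: 13/-16 = -0.8125

-0.8125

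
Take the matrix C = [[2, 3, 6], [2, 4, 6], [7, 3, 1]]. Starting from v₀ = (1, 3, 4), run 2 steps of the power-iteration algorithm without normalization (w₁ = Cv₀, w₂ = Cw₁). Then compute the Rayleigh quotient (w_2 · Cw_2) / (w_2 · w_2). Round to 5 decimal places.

w1 = Cv₀ = (2·1 + 3·3 + 6·4; 2·1 + 4·3 + 6·4; 7·1 + 3·3 + 1·4) = (35, 38, 20)
w2 = Cw1 = (2·35 + 3·38 + 6·20; 2·35 + 4·38 + 6·20; 7·35 + 3·38 + 1·20) = (304, 342, 379)
Cw2 = (3908, 4250, 3533)
w2·Cw2 = 304·3908 + 342·4250 + 379·3533 = 3980539; w2·w2 = 304·304 + 342·342 + 379·379 = 353021
λ ≈ 3980539/353021 = 11.27564

λ ≈ 11.27564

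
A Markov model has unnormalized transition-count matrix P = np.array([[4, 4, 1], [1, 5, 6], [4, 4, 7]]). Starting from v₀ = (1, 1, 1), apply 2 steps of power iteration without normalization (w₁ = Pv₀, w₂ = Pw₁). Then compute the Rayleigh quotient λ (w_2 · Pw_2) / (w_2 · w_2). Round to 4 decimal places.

w1 = Pv₀ = (9, 12, 15)
w2 = Pw1 = (99, 159, 189)
Pw2 = (1221, 2028, 2355)
w2·Pw2 = 99·1221 + 159·2028 + 189·2355 = 888426; w2·w2 = 99·99 + 159·159 + 189·189 = 70803
λ ≈ 888426/70803 = 12.5479

λ ≈ 12.5479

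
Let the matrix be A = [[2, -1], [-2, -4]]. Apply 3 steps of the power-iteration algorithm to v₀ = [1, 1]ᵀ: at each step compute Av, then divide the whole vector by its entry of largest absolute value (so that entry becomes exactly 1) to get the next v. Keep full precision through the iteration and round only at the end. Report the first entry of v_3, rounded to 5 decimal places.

0.05769

Av0 = (1.000000, -6.000000); divide by -6.000000 → v1 = (-0.166667, 1.000000)
Av1 = (-1.333333, -3.666667); divide by -3.666667 → v2 = (0.363636, 1.000000)
Av2 = (-0.272727, -4.727273); divide by -4.727273 → v3 = (0.057692, 1.000000)
Requested entry of v3: -6/-104 = 0.05769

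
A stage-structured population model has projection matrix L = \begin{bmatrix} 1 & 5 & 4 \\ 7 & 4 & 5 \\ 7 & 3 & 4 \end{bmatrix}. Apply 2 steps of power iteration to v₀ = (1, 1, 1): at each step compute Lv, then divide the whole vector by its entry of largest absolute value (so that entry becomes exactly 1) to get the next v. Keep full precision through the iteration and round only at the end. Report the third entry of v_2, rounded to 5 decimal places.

Lv0 = (10.000000, 16.000000, 14.000000); divide by 16.000000 → v1 = (0.625000, 1.000000, 0.875000)
Lv1 = (9.125000, 12.750000, 10.875000); divide by 12.750000 → v2 = (0.715686, 1.000000, 0.852941)
Requested entry of v2: 174/204 = 0.85294

0.85294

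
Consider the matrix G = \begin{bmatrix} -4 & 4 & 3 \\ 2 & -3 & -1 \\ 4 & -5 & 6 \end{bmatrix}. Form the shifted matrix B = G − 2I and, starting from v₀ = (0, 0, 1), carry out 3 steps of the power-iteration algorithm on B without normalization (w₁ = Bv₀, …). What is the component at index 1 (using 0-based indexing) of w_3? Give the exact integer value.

-88

B = G − 2I has rows (-6, 4, 3); (2, -5, -1); (4, -5, 4)
w1 = Bv₀ = ((-6)·0 + 4·0 + 3·1; 2·0 + (-5)·0 + (-1)·1; 4·0 + (-5)·0 + 4·1) = (3, -1, 4)
w2 = Bw1 = ((-6)·3 + 4·(-1) + 3·4; 2·3 + (-5)·(-1) + (-1)·4; 4·3 + (-5)·(-1) + 4·4) = (-10, 7, 33)
w3 = Bw2 = (187, -88, 57)
Requested component of w3: -88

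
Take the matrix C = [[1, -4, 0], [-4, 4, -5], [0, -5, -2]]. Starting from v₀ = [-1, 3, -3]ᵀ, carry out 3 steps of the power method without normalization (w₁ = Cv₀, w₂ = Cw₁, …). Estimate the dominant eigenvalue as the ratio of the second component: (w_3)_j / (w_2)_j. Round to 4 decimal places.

w1 = Cv₀ = (1·(-1) + (-4)·3 + 0·(-3); (-4)·(-1) + 4·3 + (-5)·(-3); 0·(-1) + (-5)·3 + (-2)·(-3)) = (-13, 31, -9)
w2 = Cw1 = (1·(-13) + (-4)·31 + 0·(-9); (-4)·(-13) + 4·31 + (-5)·(-9); 0·(-13) + (-5)·31 + (-2)·(-9)) = (-137, 221, -137)
w3 = Cw2 = (-1021, 2117, -831)
Ratio at component: 2117 / 221 = 9.5792

λ ≈ 9.5792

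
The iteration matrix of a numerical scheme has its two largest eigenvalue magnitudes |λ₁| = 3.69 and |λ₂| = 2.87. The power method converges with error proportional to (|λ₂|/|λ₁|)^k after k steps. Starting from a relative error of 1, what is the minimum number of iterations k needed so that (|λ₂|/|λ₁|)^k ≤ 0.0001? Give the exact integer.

37

|λ₂/λ₁| = 2.87/3.69 = 0.77778
Need k ≥ ln(0.0001) / ln(0.77778) = -9.2103 / -0.2513 ≈ 36.649
Smallest integer k satisfying the bound: 37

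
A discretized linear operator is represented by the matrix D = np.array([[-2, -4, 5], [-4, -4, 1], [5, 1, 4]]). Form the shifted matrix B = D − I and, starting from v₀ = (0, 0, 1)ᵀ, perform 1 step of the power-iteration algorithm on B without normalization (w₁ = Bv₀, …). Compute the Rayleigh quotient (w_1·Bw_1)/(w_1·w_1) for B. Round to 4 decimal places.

B = D − I has rows (-3, -4, 5); (-4, -5, 1); (5, 1, 3)
w1 = Bv₀ = ((-3)·0 + (-4)·0 + 5·1; (-4)·0 + (-5)·0 + 1·1; 5·0 + 1·0 + 3·1) = (5, 1, 3)
Bw1 = (-4, -22, 35)
w1·Bw1 = 63; w1·w1 = 35; μ ≈ 63/35 = 1.8000

μ ≈ 1.8000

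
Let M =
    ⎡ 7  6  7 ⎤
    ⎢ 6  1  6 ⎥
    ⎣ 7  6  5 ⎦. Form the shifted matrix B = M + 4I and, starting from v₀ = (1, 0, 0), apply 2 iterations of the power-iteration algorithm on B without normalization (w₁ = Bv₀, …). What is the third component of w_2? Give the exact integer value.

B = M + 4I has rows (11, 6, 7); (6, 5, 6); (7, 6, 9)
w1 = Bv₀ = (11, 6, 7)
w2 = Bw1 = (206, 138, 176)
Requested component of w2: 176

176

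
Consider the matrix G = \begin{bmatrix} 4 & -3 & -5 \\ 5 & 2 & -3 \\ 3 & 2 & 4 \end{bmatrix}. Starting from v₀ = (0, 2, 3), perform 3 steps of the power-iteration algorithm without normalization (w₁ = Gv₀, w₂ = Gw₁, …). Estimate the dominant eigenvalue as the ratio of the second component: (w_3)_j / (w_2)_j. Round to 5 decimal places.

6.40491

w1 = Gv₀ = (-21, -5, 16)
w2 = Gw1 = (-149, -163, -9)
w3 = Gw2 = (-62, -1044, -809)
Ratio at component: -1044 / -163 = 6.40491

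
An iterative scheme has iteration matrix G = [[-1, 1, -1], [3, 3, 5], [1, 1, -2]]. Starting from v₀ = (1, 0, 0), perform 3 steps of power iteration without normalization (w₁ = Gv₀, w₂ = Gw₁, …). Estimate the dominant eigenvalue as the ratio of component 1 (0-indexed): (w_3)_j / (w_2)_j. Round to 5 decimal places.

3.81818

w1 = Gv₀ = (-1, 3, 1)
w2 = Gw1 = (3, 11, 0)
w3 = Gw2 = (8, 42, 14)
Ratio at component: 42 / 11 = 3.81818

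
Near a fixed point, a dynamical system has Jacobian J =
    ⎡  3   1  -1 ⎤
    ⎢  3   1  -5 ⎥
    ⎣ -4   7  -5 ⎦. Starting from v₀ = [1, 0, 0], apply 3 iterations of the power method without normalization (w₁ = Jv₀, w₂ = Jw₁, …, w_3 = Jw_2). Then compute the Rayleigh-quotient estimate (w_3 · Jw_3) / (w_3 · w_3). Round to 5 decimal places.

w1 = Jv₀ = (3·1 + 1·0 + (-1)·0; 3·1 + 1·0 + (-5)·0; (-4)·1 + 7·0 + (-5)·0) = (3, 3, -4)
w2 = Jw1 = (3·3 + 1·3 + (-1)·(-4); 3·3 + 1·3 + (-5)·(-4); (-4)·3 + 7·3 + (-5)·(-4)) = (16, 32, 29)
w3 = Jw2 = (51, -65, 15)
Jw3 = (73, 13, -734)
w3·Jw3 = 51·73 + (-65)·13 + 15·(-734) = -8132; w3·w3 = 51·51 + (-65)·(-65) + 15·15 = 7051
λ ≈ -8132/7051 = -1.15331

λ ≈ -1.15331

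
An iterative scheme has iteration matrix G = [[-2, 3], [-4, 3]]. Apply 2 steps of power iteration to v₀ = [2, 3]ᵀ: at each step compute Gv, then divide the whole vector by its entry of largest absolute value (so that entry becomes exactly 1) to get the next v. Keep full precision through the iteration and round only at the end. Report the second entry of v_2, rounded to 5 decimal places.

Gv0 = (5.000000, 1.000000); divide by 5.000000 → v1 = (1.000000, 0.200000)
Gv1 = (-1.400000, -3.400000); divide by -3.400000 → v2 = (0.411765, 1.000000)
Requested entry of v2: -17/-17 = 1.00000

1.00000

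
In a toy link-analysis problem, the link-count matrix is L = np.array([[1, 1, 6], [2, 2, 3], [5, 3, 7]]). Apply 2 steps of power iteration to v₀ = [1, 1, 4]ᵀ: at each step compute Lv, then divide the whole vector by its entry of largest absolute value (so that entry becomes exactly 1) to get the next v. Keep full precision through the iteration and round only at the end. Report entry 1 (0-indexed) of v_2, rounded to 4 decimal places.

0.4465

Lv0 = (26.00000, 16.00000, 36.00000); divide by 36.00000 → v1 = (0.72222, 0.44444, 1.00000)
Lv1 = (7.16667, 5.33333, 11.94444); divide by 11.94444 → v2 = (0.60000, 0.44651, 1.00000)
Requested entry of v2: 192/430 = 0.4465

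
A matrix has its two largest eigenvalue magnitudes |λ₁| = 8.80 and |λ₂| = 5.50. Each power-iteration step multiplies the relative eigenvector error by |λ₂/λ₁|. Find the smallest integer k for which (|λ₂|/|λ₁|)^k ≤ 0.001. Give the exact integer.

15

|λ₂/λ₁| = 5.50/8.80 = 0.62500
Need k ≥ ln(0.001) / ln(0.62500) = -6.9078 / -0.4700 ≈ 14.697
Smallest integer k satisfying the bound: 15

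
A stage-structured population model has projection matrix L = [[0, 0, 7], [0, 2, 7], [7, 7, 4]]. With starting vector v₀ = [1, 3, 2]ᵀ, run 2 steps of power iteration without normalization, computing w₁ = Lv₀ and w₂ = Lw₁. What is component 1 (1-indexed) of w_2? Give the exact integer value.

w1 = Lv₀ = (0·1 + 0·3 + 7·2; 0·1 + 2·3 + 7·2; 7·1 + 7·3 + 4·2) = (14, 20, 36)
w2 = Lw1 = (0·14 + 0·20 + 7·36; 0·14 + 2·20 + 7·36; 7·14 + 7·20 + 4·36) = (252, 292, 382)
The requested component of w2 is 252.

252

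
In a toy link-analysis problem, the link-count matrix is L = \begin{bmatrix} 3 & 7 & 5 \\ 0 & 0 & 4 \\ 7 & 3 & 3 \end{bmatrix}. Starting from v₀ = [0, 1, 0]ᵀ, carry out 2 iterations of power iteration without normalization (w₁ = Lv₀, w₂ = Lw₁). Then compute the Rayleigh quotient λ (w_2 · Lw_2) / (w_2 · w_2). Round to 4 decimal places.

λ ≈ 9.7694

w1 = Lv₀ = (3·0 + 7·1 + 5·0; 0·0 + 0·1 + 4·0; 7·0 + 3·1 + 3·0) = (7, 0, 3)
w2 = Lw1 = (3·7 + 7·0 + 5·3; 0·7 + 0·0 + 4·3; 7·7 + 3·0 + 3·3) = (36, 12, 58)
Lw2 = (482, 232, 462)
w2·Lw2 = 36·482 + 12·232 + 58·462 = 46932; w2·w2 = 36·36 + 12·12 + 58·58 = 4804
λ ≈ 46932/4804 = 9.7694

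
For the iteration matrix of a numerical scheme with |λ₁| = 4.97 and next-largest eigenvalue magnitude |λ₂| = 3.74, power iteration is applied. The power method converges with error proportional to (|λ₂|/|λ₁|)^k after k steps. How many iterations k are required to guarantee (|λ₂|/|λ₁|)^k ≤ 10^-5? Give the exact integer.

|λ₂/λ₁| = 3.74/4.97 = 0.75252
Need k ≥ ln(10^-5) / ln(0.75252) = -11.5129 / -0.2843 ≈ 40.491
Smallest integer k satisfying the bound: 41

41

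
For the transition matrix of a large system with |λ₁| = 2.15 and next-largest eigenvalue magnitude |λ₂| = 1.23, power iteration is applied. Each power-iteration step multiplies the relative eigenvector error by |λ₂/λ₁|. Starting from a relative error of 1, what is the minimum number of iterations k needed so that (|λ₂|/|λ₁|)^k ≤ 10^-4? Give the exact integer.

|λ₂/λ₁| = 1.23/2.15 = 0.57209
Need k ≥ ln(10^-4) / ln(0.57209) = -9.2103 / -0.5585 ≈ 16.493
Smallest integer k satisfying the bound: 17

17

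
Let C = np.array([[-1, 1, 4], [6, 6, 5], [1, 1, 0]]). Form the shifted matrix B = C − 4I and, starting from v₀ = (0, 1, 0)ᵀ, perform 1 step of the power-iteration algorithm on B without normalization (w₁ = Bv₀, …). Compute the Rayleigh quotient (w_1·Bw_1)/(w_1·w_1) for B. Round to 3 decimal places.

B = C − 4I has rows (-5, 1, 4); (6, 2, 5); (1, 1, -4)
w1 = Bv₀ = ((-5)·0 + 1·1 + 4·0; 6·0 + 2·1 + 5·0; 1·0 + 1·1 + (-4)·0) = (1, 2, 1)
Bw1 = (1, 15, -1)
w1·Bw1 = 30; w1·w1 = 6; μ ≈ 30/6 = 5.000

μ ≈ 5.000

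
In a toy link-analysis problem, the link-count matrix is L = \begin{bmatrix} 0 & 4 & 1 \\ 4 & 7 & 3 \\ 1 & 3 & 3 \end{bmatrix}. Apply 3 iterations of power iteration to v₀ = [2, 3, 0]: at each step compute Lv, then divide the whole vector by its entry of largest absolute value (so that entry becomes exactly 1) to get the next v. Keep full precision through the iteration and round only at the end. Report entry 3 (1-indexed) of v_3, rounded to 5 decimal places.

0.47545

Lv0 = (12.000000, 29.000000, 11.000000); divide by 29.000000 → v1 = (0.413793, 1.000000, 0.379310)
Lv1 = (4.379310, 9.793103, 4.551724); divide by 9.793103 → v2 = (0.447183, 1.000000, 0.464789)
Lv2 = (4.464789, 10.183099, 4.841549); divide by 10.183099 → v3 = (0.438451, 1.000000, 0.475450)
Requested entry of v3: 1375/2892 = 0.47545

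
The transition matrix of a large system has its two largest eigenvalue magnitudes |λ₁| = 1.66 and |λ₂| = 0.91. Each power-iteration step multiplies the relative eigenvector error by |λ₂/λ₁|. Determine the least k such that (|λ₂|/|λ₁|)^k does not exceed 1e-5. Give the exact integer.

|λ₂/λ₁| = 0.91/1.66 = 0.54819
Need k ≥ ln(1e-5) / ln(0.54819) = -11.5129 / -0.6011 ≈ 19.152
Smallest integer k satisfying the bound: 20

20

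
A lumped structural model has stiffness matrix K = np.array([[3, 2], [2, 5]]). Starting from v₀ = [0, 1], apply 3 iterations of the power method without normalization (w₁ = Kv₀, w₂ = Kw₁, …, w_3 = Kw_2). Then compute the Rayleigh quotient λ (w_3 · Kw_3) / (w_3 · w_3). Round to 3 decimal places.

w1 = Kv₀ = (2, 5)
w2 = Kw1 = (16, 29)
w3 = Kw2 = (106, 177)
Kw3 = (672, 1097)
w3·Kw3 = 106·672 + 177·1097 = 265401; w3·w3 = 106·106 + 177·177 = 42565
λ ≈ 265401/42565 = 6.235

6.235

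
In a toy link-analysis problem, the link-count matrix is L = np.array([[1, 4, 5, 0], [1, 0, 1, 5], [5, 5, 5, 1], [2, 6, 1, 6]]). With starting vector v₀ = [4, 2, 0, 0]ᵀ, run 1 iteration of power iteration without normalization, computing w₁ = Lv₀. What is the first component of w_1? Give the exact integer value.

12

w1 = Lv₀ = (12, 4, 30, 20)
The requested component of w1 is 12.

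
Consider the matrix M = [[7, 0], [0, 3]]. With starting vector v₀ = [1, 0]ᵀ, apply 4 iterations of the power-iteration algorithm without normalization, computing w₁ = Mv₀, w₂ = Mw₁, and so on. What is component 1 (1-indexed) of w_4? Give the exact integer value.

2401

w1 = Mv₀ = (7, 0)
w2 = Mw1 = (49, 0)
w3 = Mw2 = (343, 0)
w4 = Mw3 = (2401, 0)
The requested component of w4 is 2401.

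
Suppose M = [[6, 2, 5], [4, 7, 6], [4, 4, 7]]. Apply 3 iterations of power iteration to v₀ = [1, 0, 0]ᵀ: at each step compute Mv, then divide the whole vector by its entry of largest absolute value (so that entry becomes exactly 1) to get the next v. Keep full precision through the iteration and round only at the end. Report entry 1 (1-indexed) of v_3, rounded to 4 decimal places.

0.7324

Mv0 = (6.00000, 4.00000, 4.00000); divide by 6.00000 → v1 = (1.00000, 0.66667, 0.66667)
Mv1 = (10.66667, 12.66667, 11.33333); divide by 12.66667 → v2 = (0.84211, 1.00000, 0.89474)
Mv2 = (11.52632, 15.73684, 13.63158); divide by 15.73684 → v3 = (0.73244, 1.00000, 0.86622)
Requested entry of v3: 876/1196 = 0.7324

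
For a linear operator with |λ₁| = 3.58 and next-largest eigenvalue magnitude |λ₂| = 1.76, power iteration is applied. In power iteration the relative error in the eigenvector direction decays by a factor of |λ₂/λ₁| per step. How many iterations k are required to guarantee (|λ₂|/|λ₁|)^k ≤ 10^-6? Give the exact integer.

20

|λ₂/λ₁| = 1.76/3.58 = 0.49162
Need k ≥ ln(10^-6) / ln(0.49162) = -13.8155 / -0.7100 ≈ 19.457
Smallest integer k satisfying the bound: 20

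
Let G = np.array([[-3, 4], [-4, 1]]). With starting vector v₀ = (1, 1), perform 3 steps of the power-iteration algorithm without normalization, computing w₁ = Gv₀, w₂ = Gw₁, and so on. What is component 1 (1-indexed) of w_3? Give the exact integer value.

w1 = Gv₀ = ((-3)·1 + 4·1; (-4)·1 + 1·1) = (1, -3)
w2 = Gw1 = ((-3)·1 + 4·(-3); (-4)·1 + 1·(-3)) = (-15, -7)
w3 = Gw2 = (17, 53)
The requested component of w3 is 17.

17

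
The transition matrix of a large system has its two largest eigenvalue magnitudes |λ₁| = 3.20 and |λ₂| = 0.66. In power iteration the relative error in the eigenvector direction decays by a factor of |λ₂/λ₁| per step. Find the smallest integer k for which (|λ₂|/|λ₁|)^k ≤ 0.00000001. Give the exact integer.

12

|λ₂/λ₁| = 0.66/3.20 = 0.20625
Need k ≥ ln(0.00000001) / ln(0.20625) = -18.4207 / -1.5787 ≈ 11.669
Smallest integer k satisfying the bound: 12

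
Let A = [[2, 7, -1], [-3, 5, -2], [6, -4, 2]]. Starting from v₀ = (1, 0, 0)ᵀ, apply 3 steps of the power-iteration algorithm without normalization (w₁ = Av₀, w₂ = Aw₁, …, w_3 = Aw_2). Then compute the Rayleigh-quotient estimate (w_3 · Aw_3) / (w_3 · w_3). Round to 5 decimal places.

λ ≈ 3.97815

w1 = Av₀ = (2·1 + 7·0 + (-1)·0; (-3)·1 + 5·0 + (-2)·0; 6·1 + (-4)·0 + 2·0) = (2, -3, 6)
w2 = Aw1 = (2·2 + 7·(-3) + (-1)·6; (-3)·2 + 5·(-3) + (-2)·6; 6·2 + (-4)·(-3) + 2·6) = (-23, -33, 36)
w3 = Aw2 = (-313, -168, 66)
Aw3 = (-1868, -33, -1074)
w3·Aw3 = (-313)·(-1868) + (-168)·(-33) + 66·(-1074) = 519344; w3·w3 = (-313)·(-313) + (-168)·(-168) + 66·66 = 130549
λ ≈ 519344/130549 = 3.97815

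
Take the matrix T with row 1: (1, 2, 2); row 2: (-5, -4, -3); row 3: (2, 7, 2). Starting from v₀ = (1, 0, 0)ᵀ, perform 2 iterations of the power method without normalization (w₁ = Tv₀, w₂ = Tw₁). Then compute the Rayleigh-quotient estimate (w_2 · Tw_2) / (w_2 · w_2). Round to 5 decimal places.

w1 = Tv₀ = (1, -5, 2)
w2 = Tw1 = (-5, 9, -29)
Tw2 = (-45, 76, -5)
w2·Tw2 = (-5)·(-45) + 9·76 + (-29)·(-5) = 1054; w2·w2 = (-5)·(-5) + 9·9 + (-29)·(-29) = 947
λ ≈ 1054/947 = 1.11299

λ ≈ 1.11299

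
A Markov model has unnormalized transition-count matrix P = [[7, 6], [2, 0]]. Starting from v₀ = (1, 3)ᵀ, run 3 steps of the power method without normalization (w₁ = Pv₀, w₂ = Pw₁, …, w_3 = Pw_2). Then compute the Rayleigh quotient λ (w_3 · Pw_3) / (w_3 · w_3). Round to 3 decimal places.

λ ≈ 8.405

w1 = Pv₀ = (25, 2)
w2 = Pw1 = (187, 50)
w3 = Pw2 = (1609, 374)
Pw3 = (13507, 3218)
w3·Pw3 = 1609·13507 + 374·3218 = 22936295; w3·w3 = 1609·1609 + 374·374 = 2728757
λ ≈ 22936295/2728757 = 8.405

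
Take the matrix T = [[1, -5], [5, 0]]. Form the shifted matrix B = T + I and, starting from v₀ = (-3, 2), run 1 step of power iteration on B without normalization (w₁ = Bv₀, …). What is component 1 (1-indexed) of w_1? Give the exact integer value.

-16

B = T + I has rows (2, -5); (5, 1)
w1 = Bv₀ = (2·(-3) + (-5)·2; 5·(-3) + 1·2) = (-16, -13)
Requested component of w1: -16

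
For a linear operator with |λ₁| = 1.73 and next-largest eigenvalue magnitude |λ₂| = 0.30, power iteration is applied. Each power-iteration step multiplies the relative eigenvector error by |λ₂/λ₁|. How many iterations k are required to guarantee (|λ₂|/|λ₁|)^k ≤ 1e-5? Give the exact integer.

|λ₂/λ₁| = 0.30/1.73 = 0.17341
Need k ≥ ln(1e-5) / ln(0.17341) = -11.5129 / -1.7521 ≈ 6.571
Smallest integer k satisfying the bound: 7

7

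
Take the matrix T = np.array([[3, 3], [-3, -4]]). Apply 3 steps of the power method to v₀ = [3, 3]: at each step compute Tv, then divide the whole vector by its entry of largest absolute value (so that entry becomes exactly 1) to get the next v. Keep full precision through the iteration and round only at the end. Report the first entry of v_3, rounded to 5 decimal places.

Tv0 = (18.000000, -21.000000); divide by -21.000000 → v1 = (-0.857143, 1.000000)
Tv1 = (0.428571, -1.428571); divide by -1.428571 → v2 = (-0.300000, 1.000000)
Tv2 = (2.100000, -3.100000); divide by -3.100000 → v3 = (-0.677419, 1.000000)
Requested entry of v3: 63/-93 = -0.67742

-0.67742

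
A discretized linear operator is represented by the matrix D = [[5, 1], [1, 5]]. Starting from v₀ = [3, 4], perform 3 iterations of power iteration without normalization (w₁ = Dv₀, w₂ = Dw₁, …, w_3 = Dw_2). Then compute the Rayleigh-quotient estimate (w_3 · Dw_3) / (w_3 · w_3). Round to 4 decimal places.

w1 = Dv₀ = (5·3 + 1·4; 1·3 + 5·4) = (19, 23)
w2 = Dw1 = (5·19 + 1·23; 1·19 + 5·23) = (118, 134)
w3 = Dw2 = (724, 788)
Dw3 = (4408, 4664)
w3·Dw3 = 724·4408 + 788·4664 = 6866624; w3·w3 = 724·724 + 788·788 = 1145120
λ ≈ 6866624/1145120 = 5.9964

5.9964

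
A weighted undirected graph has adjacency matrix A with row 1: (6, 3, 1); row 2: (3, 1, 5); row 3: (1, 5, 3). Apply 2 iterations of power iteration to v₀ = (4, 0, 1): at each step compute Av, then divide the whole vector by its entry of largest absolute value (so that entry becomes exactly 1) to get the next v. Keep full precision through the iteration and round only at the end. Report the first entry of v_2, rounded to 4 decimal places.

1.0000

Av0 = (25.00000, 17.00000, 7.00000); divide by 25.00000 → v1 = (1.00000, 0.68000, 0.28000)
Av1 = (8.32000, 5.08000, 5.24000); divide by 8.32000 → v2 = (1.00000, 0.61058, 0.62981)
Requested entry of v2: 208/208 = 1.0000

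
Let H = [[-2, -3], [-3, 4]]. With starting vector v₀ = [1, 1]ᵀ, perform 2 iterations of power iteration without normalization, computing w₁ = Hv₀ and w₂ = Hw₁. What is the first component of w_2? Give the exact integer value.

7

w1 = Hv₀ = ((-2)·1 + (-3)·1; (-3)·1 + 4·1) = (-5, 1)
w2 = Hw1 = ((-2)·(-5) + (-3)·1; (-3)·(-5) + 4·1) = (7, 19)
The requested component of w2 is 7.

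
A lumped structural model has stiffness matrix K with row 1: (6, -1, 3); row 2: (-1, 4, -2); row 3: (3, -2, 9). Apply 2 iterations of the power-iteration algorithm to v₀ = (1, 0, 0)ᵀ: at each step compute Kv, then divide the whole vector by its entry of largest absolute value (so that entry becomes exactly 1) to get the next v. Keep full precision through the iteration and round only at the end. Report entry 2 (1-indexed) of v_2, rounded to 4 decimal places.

Kv0 = (6.00000, -1.00000, 3.00000); divide by 6.00000 → v1 = (1.00000, -0.16667, 0.50000)
Kv1 = (7.66667, -2.66667, 7.83333); divide by 7.83333 → v2 = (0.97872, -0.34043, 1.00000)
Requested entry of v2: -16/47 = -0.3404

-0.3404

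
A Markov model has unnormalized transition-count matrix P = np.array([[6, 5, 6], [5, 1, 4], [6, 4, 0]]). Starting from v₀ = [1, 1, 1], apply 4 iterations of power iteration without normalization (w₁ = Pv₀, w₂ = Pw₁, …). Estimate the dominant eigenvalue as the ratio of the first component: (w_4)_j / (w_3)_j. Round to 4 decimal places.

w1 = Pv₀ = (6·1 + 5·1 + 6·1; 5·1 + 1·1 + 4·1; 6·1 + 4·1 + 0·1) = (17, 10, 10)
w2 = Pw1 = (6·17 + 5·10 + 6·10; 5·17 + 1·10 + 4·10; 6·17 + 4·10 + 0·10) = (212, 135, 142)
w3 = Pw2 = (2799, 1763, 1812)
w4 = Pw3 = (36481, 23006, 23846)
Ratio at component: 36481 / 2799 = 13.0336

13.0336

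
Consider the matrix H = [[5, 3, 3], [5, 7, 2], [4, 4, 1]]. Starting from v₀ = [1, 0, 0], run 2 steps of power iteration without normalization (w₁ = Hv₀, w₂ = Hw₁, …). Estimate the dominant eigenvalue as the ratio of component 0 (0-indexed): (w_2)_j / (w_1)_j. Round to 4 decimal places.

w1 = Hv₀ = (5, 5, 4)
w2 = Hw1 = (52, 68, 44)
Ratio at component: 52 / 5 = 10.4000

λ ≈ 10.4000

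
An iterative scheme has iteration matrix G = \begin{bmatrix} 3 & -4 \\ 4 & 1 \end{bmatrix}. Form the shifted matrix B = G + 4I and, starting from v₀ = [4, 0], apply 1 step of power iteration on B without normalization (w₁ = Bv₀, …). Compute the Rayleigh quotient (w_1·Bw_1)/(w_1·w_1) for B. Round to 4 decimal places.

μ ≈ 6.5077

B = G + 4I has rows (7, -4); (4, 5)
w1 = Bv₀ = (7·4 + (-4)·0; 4·4 + 5·0) = (28, 16)
Bw1 = (132, 192)
w1·Bw1 = 6768; w1·w1 = 1040; μ ≈ 6768/1040 = 6.5077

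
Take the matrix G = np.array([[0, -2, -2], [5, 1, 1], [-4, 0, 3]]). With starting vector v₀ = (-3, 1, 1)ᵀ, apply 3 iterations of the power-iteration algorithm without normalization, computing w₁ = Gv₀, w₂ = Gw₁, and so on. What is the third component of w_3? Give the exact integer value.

199

w1 = Gv₀ = (0·(-3) + (-2)·1 + (-2)·1; 5·(-3) + 1·1 + 1·1; (-4)·(-3) + 0·1 + 3·1) = (-4, -13, 15)
w2 = Gw1 = (0·(-4) + (-2)·(-13) + (-2)·15; 5·(-4) + 1·(-13) + 1·15; (-4)·(-4) + 0·(-13) + 3·15) = (-4, -18, 61)
w3 = Gw2 = (-86, 23, 199)
The requested component of w3 is 199.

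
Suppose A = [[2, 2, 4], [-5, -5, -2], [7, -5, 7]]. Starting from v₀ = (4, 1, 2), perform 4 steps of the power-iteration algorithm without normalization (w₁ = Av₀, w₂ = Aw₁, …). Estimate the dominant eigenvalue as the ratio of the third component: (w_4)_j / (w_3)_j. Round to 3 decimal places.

w1 = Av₀ = (2·4 + 2·1 + 4·2; (-5)·4 + (-5)·1 + (-2)·2; 7·4 + (-5)·1 + 7·2) = (18, -29, 37)
w2 = Aw1 = (2·18 + 2·(-29) + 4·37; (-5)·18 + (-5)·(-29) + (-2)·37; 7·18 + (-5)·(-29) + 7·37) = (126, -19, 530)
w3 = Aw2 = (2334, -1595, 4687)
w4 = Aw3 = (20226, -13069, 57122)
Ratio at component: 57122 / 4687 = 12.187

12.187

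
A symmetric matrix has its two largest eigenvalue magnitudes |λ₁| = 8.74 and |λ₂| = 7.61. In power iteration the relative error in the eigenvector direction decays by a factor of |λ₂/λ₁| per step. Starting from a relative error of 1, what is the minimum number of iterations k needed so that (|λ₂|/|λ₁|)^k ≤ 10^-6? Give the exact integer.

100

|λ₂/λ₁| = 7.61/8.74 = 0.87071
Need k ≥ ln(10^-6) / ln(0.87071) = -13.8155 / -0.1384 ≈ 99.789
Smallest integer k satisfying the bound: 100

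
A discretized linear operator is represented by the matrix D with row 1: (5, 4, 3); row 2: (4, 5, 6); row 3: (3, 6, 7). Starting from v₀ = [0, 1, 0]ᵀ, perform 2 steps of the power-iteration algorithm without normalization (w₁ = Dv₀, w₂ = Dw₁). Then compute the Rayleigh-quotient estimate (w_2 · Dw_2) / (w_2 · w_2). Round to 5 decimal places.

14.58395

w1 = Dv₀ = (4, 5, 6)
w2 = Dw1 = (58, 77, 84)
Dw2 = (850, 1121, 1224)
w2·Dw2 = 58·850 + 77·1121 + 84·1224 = 238433; w2·w2 = 58·58 + 77·77 + 84·84 = 16349
λ ≈ 238433/16349 = 14.58395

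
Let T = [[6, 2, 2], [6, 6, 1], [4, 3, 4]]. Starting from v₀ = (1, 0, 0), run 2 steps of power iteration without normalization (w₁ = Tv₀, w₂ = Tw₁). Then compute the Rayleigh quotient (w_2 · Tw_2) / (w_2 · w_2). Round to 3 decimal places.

w1 = Tv₀ = (6·1 + 2·0 + 2·0; 6·1 + 6·0 + 1·0; 4·1 + 3·0 + 4·0) = (6, 6, 4)
w2 = Tw1 = (6·6 + 2·6 + 2·4; 6·6 + 6·6 + 1·4; 4·6 + 3·6 + 4·4) = (56, 76, 58)
Tw2 = (604, 850, 684)
w2·Tw2 = 56·604 + 76·850 + 58·684 = 138096; w2·w2 = 56·56 + 76·76 + 58·58 = 12276
λ ≈ 138096/12276 = 11.249

11.249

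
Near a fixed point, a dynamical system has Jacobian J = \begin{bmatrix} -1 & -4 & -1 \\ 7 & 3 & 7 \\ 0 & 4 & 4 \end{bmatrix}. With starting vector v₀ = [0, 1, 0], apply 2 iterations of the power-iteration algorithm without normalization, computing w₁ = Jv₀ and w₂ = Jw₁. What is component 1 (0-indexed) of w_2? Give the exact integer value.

w1 = Jv₀ = ((-1)·0 + (-4)·1 + (-1)·0; 7·0 + 3·1 + 7·0; 0·0 + 4·1 + 4·0) = (-4, 3, 4)
w2 = Jw1 = ((-1)·(-4) + (-4)·3 + (-1)·4; 7·(-4) + 3·3 + 7·4; 0·(-4) + 4·3 + 4·4) = (-12, 9, 28)
The requested component of w2 is 9.

9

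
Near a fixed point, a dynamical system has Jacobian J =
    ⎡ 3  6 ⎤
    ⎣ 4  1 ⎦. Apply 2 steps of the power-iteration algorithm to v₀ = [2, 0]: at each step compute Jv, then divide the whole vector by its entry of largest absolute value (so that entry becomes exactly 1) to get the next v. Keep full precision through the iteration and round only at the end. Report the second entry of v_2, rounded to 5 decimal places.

Jv0 = (6.000000, 8.000000); divide by 8.000000 → v1 = (0.750000, 1.000000)
Jv1 = (8.250000, 4.000000); divide by 8.250000 → v2 = (1.000000, 0.484848)
Requested entry of v2: 32/66 = 0.48485

0.48485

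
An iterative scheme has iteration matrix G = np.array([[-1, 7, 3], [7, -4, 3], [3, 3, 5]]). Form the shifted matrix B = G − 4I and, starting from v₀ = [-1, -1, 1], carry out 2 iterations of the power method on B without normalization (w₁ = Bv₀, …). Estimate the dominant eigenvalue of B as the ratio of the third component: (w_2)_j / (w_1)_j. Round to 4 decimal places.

B = G − 4I has rows (-5, 7, 3); (7, -8, 3); (3, 3, 1)
w1 = Bv₀ = ((-5)·(-1) + 7·(-1) + 3·1; 7·(-1) + (-8)·(-1) + 3·1; 3·(-1) + 3·(-1) + 1·1) = (1, 4, -5)
w2 = Bw1 = ((-5)·1 + 7·4 + 3·(-5); 7·1 + (-8)·4 + 3·(-5); 3·1 + 3·4 + 1·(-5)) = (8, -40, 10)
Ratio: 10/-5 = -2.0000

-2.0000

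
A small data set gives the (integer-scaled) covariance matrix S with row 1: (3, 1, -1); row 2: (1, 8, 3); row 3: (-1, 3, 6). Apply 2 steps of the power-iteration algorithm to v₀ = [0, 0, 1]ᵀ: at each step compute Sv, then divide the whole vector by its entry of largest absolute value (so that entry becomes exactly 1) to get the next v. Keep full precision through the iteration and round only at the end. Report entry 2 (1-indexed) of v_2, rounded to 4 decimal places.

Sv0 = (-1.00000, 3.00000, 6.00000); divide by 6.00000 → v1 = (-0.16667, 0.50000, 1.00000)
Sv1 = (-1.00000, 6.83333, 7.66667); divide by 7.66667 → v2 = (-0.13043, 0.89130, 1.00000)
Requested entry of v2: 41/46 = 0.8913

0.8913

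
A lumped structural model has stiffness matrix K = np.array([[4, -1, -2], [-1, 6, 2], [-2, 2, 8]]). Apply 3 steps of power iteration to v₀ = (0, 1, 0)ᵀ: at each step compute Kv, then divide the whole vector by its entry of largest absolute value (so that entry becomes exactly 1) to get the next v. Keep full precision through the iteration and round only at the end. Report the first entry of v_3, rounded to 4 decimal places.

Kv0 = (-1.00000, 6.00000, 2.00000); divide by 6.00000 → v1 = (-0.16667, 1.00000, 0.33333)
Kv1 = (-2.33333, 6.83333, 5.00000); divide by 6.83333 → v2 = (-0.34146, 1.00000, 0.73171)
Kv2 = (-3.82927, 7.80488, 8.53659); divide by 8.53659 → v3 = (-0.44857, 0.91429, 1.00000)
Requested entry of v3: -157/350 = -0.4486

-0.4486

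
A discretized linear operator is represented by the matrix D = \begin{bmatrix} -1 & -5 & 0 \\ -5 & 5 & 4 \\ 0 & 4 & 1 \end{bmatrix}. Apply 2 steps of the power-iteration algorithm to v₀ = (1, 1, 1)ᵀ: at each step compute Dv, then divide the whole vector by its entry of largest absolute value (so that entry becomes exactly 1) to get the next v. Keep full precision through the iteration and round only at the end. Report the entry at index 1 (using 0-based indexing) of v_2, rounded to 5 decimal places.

Dv0 = (-6.000000, 4.000000, 5.000000); divide by -6.000000 → v1 = (1.000000, -0.666667, -0.833333)
Dv1 = (2.333333, -11.666667, -3.500000); divide by -11.666667 → v2 = (-0.200000, 1.000000, 0.300000)
Requested entry of v2: 70/70 = 1.00000

1.00000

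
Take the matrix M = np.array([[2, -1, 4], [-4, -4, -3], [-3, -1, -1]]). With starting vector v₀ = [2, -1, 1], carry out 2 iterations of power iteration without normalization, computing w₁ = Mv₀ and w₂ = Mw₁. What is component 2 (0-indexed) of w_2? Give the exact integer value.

w1 = Mv₀ = (2·2 + (-1)·(-1) + 4·1; (-4)·2 + (-4)·(-1) + (-3)·1; (-3)·2 + (-1)·(-1) + (-1)·1) = (9, -7, -6)
w2 = Mw1 = (2·9 + (-1)·(-7) + 4·(-6); (-4)·9 + (-4)·(-7) + (-3)·(-6); (-3)·9 + (-1)·(-7) + (-1)·(-6)) = (1, 10, -14)
The requested component of w2 is -14.

-14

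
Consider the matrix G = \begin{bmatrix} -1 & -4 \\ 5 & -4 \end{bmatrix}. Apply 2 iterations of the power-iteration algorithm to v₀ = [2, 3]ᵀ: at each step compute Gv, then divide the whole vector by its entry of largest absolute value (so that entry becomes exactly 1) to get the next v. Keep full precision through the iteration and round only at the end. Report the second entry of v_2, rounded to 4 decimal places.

1.0000

Gv0 = (-14.00000, -2.00000); divide by -14.00000 → v1 = (1.00000, 0.14286)
Gv1 = (-1.57143, 4.42857); divide by 4.42857 → v2 = (-0.35484, 1.00000)
Requested entry of v2: -62/-62 = 1.0000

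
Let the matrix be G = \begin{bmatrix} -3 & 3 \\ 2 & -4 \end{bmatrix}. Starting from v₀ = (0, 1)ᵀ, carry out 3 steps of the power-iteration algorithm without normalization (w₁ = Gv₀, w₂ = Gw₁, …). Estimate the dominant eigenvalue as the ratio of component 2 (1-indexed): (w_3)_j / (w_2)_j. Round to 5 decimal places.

w1 = Gv₀ = ((-3)·0 + 3·1; 2·0 + (-4)·1) = (3, -4)
w2 = Gw1 = ((-3)·3 + 3·(-4); 2·3 + (-4)·(-4)) = (-21, 22)
w3 = Gw2 = (129, -130)
Ratio at component: -130 / 22 = -5.90909

λ ≈ -5.90909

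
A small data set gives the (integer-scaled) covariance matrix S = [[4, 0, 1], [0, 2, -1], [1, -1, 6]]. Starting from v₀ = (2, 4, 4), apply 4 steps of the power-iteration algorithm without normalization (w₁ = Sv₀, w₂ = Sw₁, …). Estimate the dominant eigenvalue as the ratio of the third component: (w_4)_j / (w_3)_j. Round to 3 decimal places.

w1 = Sv₀ = (12, 4, 22)
w2 = Sw1 = (70, -14, 140)
w3 = Sw2 = (420, -168, 924)
w4 = Sw3 = (2604, -1260, 6132)
Ratio at component: 6132 / 924 = 6.636

λ ≈ 6.636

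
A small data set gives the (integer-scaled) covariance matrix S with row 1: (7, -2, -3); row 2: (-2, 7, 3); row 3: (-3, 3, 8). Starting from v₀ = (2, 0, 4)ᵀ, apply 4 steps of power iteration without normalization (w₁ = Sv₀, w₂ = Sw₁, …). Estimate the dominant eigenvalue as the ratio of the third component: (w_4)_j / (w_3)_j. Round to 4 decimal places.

w1 = Sv₀ = (7·2 + (-2)·0 + (-3)·4; (-2)·2 + 7·0 + 3·4; (-3)·2 + 3·0 + 8·4) = (2, 8, 26)
w2 = Sw1 = (7·2 + (-2)·8 + (-3)·26; (-2)·2 + 7·8 + 3·26; (-3)·2 + 3·8 + 8·26) = (-80, 130, 226)
w3 = Sw2 = (-1498, 1748, 2438)
w4 = Sw3 = (-21296, 22546, 29242)
Ratio at component: 29242 / 2438 = 11.9943

11.9943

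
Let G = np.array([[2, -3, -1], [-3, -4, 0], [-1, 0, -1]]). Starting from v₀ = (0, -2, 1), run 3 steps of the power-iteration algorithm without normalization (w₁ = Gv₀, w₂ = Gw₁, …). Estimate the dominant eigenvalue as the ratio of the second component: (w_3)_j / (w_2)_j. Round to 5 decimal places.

w1 = Gv₀ = (2·0 + (-3)·(-2) + (-1)·1; (-3)·0 + (-4)·(-2) + 0·1; (-1)·0 + 0·(-2) + (-1)·1) = (5, 8, -1)
w2 = Gw1 = (2·5 + (-3)·8 + (-1)·(-1); (-3)·5 + (-4)·8 + 0·(-1); (-1)·5 + 0·8 + (-1)·(-1)) = (-13, -47, -4)
w3 = Gw2 = (119, 227, 17)
Ratio at component: 227 / -47 = -4.82979

-4.82979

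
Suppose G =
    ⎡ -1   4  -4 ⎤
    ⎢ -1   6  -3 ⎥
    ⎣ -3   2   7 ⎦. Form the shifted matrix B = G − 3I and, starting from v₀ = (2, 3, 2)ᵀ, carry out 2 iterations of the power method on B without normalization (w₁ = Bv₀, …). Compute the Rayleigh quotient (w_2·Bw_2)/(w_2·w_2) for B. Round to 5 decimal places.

B = G − 3I has rows (-4, 4, -4); (-1, 3, -3); (-3, 2, 4)
w1 = Bv₀ = (-4, 1, 8)
w2 = Bw1 = (-12, -17, 46)
Bw2 = (-204, -177, 186)
w2·Bw2 = 14013; w2·w2 = 2549; μ ≈ 14013/2549 = 5.49745

5.49745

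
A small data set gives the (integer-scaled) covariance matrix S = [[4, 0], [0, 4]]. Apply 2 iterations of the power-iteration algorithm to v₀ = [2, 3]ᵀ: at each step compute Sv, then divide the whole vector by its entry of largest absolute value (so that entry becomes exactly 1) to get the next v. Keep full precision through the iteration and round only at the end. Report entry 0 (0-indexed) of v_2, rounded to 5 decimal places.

Sv0 = (8.000000, 12.000000); divide by 12.000000 → v1 = (0.666667, 1.000000)
Sv1 = (2.666667, 4.000000); divide by 4.000000 → v2 = (0.666667, 1.000000)
Requested entry of v2: 32/48 = 0.66667

0.66667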